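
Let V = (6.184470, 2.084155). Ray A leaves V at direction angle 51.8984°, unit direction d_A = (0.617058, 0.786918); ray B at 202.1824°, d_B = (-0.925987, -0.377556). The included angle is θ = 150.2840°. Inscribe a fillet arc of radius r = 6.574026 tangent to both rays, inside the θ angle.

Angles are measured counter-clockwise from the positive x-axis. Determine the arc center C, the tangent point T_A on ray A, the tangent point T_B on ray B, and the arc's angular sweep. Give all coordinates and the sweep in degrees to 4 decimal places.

bisector direction at 127.0404° = (-0.602378,0.798211)
center distance |VC| = r/sin(θ/2) = 6.574026/sin(75.1420°) = 6.801437
C = V + |VC|·bis = (2.0874,7.5131)
T_A = V + ((C−V)·d_A)·d_A = V + 1.7441·d_A = (7.2607,3.4566)
T_B = V + ((C−V)·d_B)·d_B = V + 1.7441·d_B = (4.5695,1.4257)
sweep = 180° − θ = 29.7160°

center=(2.0874,7.5131) T_A=(7.2607,3.4566) T_B=(4.5695,1.4257) sweep=29.7160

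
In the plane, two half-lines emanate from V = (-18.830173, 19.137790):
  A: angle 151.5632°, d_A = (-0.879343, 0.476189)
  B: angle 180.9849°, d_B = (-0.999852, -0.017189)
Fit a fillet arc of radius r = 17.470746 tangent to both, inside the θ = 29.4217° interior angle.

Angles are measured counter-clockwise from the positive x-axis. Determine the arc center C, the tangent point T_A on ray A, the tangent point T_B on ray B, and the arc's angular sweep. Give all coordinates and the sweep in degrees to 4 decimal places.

bisector direction at 166.2740° = (-0.971442,0.237278)
center distance |VC| = r/sin(θ/2) = 17.470746/sin(14.7109°) = 68.798416
C = V + |VC|·bis = (-85.6638,35.4622)
T_A = V + ((C−V)·d_A)·d_A = V + 66.5432·d_A = (-77.3444,50.8249)
T_B = V + ((C−V)·d_B)·d_B = V + 66.5432·d_B = (-85.3635,17.9940)
sweep = 180° − θ = 150.5783°

center=(-85.6638,35.4622) T_A=(-77.3444,50.8249) T_B=(-85.3635,17.9940) sweep=150.5783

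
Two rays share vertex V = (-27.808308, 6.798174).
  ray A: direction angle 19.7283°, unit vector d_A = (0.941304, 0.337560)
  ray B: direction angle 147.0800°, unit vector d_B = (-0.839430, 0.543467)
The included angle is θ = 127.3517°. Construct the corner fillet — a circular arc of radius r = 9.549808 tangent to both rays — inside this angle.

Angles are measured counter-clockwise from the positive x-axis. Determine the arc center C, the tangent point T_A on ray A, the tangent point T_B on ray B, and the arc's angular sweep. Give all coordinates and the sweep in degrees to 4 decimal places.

bisector direction at 83.4042° = (0.114865,0.993381)
center distance |VC| = r/sin(θ/2) = 9.549808/sin(63.6758°) = 10.654705
C = V + |VC|·bis = (-26.5845,17.3824)
T_A = V + ((C−V)·d_A)·d_A = V + 4.7248·d_A = (-23.3608,8.3931)
T_B = V + ((C−V)·d_B)·d_B = V + 4.7248·d_B = (-31.7745,9.3660)
sweep = 180° − θ = 52.6483°

center=(-26.5845,17.3824) T_A=(-23.3608,8.3931) T_B=(-31.7745,9.3660) sweep=52.6483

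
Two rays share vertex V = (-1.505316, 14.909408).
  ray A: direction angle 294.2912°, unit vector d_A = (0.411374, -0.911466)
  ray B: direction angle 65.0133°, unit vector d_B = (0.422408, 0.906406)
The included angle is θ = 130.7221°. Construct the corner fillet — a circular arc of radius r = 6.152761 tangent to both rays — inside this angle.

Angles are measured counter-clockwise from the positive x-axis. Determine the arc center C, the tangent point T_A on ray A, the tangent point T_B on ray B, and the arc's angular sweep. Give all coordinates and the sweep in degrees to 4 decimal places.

center=(5.2636,14.8683) T_A=(-0.3444,12.3372) T_B=(-0.3133,17.4673) sweep=49.2779

bisector direction at 359.6523° = (0.999982,-0.006069)
center distance |VC| = r/sin(θ/2) = 6.152761/sin(65.3611°) = 6.769065
C = V + |VC|·bis = (5.2636,14.8683)
T_A = V + ((C−V)·d_A)·d_A = V + 2.8220·d_A = (-0.3444,12.3372)
T_B = V + ((C−V)·d_B)·d_B = V + 2.8220·d_B = (-0.3133,17.4673)
sweep = 180° − θ = 49.2779°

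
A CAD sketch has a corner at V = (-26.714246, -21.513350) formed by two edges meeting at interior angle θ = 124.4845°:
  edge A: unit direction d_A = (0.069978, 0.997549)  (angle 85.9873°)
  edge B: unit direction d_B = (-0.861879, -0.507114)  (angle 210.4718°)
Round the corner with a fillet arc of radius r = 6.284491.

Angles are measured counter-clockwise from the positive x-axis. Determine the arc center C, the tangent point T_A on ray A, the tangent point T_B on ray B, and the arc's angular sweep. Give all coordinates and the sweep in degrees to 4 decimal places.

center=(-32.7519,-17.7742) T_A=(-26.4828,-18.2139) T_B=(-29.5649,-23.1906) sweep=55.5155

bisector direction at 148.2295° = (-0.850164,0.526517)
center distance |VC| = r/sin(θ/2) = 6.284491/sin(62.2422°) = 7.101724
C = V + |VC|·bis = (-32.7519,-17.7742)
T_A = V + ((C−V)·d_A)·d_A = V + 3.3075·d_A = (-26.4828,-18.2139)
T_B = V + ((C−V)·d_B)·d_B = V + 3.3075·d_B = (-29.5649,-23.1906)
sweep = 180° − θ = 55.5155°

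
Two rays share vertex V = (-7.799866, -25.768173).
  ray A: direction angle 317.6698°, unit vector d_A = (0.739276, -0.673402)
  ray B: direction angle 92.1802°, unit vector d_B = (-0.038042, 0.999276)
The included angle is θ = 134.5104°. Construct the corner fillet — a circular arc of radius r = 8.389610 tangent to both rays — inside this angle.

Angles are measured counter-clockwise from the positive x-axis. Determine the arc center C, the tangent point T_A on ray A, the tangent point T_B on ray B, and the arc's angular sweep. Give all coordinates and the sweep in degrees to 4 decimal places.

center=(0.4499,-21.9344) T_A=(-5.1997,-28.1366) T_B=(-7.9337,-22.2536) sweep=45.4896

bisector direction at 24.9250° = (0.906860,0.421432)
center distance |VC| = r/sin(θ/2) = 8.389610/sin(67.2552°) = 9.097031
C = V + |VC|·bis = (0.4499,-21.9344)
T_A = V + ((C−V)·d_A)·d_A = V + 3.5172·d_A = (-5.1997,-28.1366)
T_B = V + ((C−V)·d_B)·d_B = V + 3.5172·d_B = (-7.9337,-22.2536)
sweep = 180° − θ = 45.4896°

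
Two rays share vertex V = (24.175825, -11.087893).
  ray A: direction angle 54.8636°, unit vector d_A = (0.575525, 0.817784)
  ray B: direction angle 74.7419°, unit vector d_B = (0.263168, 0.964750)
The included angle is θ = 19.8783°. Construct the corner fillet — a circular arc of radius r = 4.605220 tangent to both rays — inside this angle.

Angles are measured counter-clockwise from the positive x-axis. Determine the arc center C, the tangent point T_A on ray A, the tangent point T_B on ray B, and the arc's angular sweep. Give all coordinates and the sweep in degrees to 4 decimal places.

bisector direction at 64.8028° = (0.425736,0.904847)
center distance |VC| = r/sin(θ/2) = 4.605220/sin(9.9391°) = 26.681123
C = V + |VC|·bis = (35.5349,13.0545)
T_A = V + ((C−V)·d_A)·d_A = V + 26.2807·d_A = (39.3010,10.4040)
T_B = V + ((C−V)·d_B)·d_B = V + 26.2807·d_B = (31.0920,14.2664)
sweep = 180° − θ = 160.1217°

center=(35.5349,13.0545) T_A=(39.3010,10.4040) T_B=(31.0920,14.2664) sweep=160.1217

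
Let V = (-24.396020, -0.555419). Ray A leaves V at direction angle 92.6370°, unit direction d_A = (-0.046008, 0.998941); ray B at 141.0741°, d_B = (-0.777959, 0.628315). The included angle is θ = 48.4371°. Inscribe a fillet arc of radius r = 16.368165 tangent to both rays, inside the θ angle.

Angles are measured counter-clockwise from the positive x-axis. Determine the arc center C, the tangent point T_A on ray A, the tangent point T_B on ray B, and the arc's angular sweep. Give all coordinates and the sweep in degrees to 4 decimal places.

bisector direction at 116.8555° = (-0.451743,0.892148)
center distance |VC| = r/sin(θ/2) = 16.368165/sin(24.2186°) = 39.901107
C = V + |VC|·bis = (-42.4211,35.0423)
T_A = V + ((C−V)·d_A)·d_A = V + 36.3893·d_A = (-26.0702,35.7954)
T_B = V + ((C−V)·d_B)·d_B = V + 36.3893·d_B = (-52.7054,22.3085)
sweep = 180° − θ = 131.5629°

center=(-42.4211,35.0423) T_A=(-26.0702,35.7954) T_B=(-52.7054,22.3085) sweep=131.5629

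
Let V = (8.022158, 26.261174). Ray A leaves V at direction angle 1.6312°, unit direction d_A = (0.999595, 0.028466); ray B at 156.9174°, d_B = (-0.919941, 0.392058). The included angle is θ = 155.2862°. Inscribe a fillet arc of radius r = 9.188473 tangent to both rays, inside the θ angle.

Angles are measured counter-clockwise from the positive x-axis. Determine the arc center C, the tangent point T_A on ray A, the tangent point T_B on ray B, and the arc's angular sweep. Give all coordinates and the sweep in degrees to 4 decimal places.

bisector direction at 79.2743° = (0.186107,0.982529)
center distance |VC| = r/sin(θ/2) = 9.188473/sin(77.6431°) = 9.406386
C = V + |VC|·bis = (9.7728,35.5032)
T_A = V + ((C−V)·d_A)·d_A = V + 2.0130·d_A = (10.0343,26.3185)
T_B = V + ((C−V)·d_B)·d_B = V + 2.0130·d_B = (6.1703,27.0504)
sweep = 180° − θ = 24.7138°

center=(9.7728,35.5032) T_A=(10.0343,26.3185) T_B=(6.1703,27.0504) sweep=24.7138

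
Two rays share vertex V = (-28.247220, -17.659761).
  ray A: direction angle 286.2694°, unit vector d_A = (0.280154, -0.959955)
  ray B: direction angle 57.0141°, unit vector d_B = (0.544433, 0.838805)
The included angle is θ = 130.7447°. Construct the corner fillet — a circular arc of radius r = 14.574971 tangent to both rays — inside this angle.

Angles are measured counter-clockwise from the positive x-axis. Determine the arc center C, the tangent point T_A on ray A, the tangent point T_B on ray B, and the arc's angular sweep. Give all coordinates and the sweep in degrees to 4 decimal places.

center=(-12.3841,-19.9904) T_A=(-26.3754,-24.0737) T_B=(-24.6096,-12.0553) sweep=49.2553

bisector direction at 351.6418° = (0.989379,-0.145362)
center distance |VC| = r/sin(θ/2) = 14.574971/sin(65.3723°) = 16.033452
C = V + |VC|·bis = (-12.3841,-19.9904)
T_A = V + ((C−V)·d_A)·d_A = V + 6.6815·d_A = (-26.3754,-24.0737)
T_B = V + ((C−V)·d_B)·d_B = V + 6.6815·d_B = (-24.6096,-12.0553)
sweep = 180° − θ = 49.2553°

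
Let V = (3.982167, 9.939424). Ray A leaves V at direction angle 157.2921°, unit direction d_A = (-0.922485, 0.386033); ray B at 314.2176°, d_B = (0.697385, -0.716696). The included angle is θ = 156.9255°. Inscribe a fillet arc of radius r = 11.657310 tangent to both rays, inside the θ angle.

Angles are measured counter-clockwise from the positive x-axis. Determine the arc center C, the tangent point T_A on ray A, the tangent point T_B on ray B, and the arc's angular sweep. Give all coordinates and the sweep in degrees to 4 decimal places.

center=(-2.7131,0.1043) T_A=(1.7870,10.8580) T_B=(5.6417,8.2340) sweep=23.0745

bisector direction at 235.7548° = (-0.562735,-0.826637)
center distance |VC| = r/sin(θ/2) = 11.657310/sin(78.4627°) = 11.897705
C = V + |VC|·bis = (-2.7131,0.1043)
T_A = V + ((C−V)·d_A)·d_A = V + 2.3796·d_A = (1.7870,10.8580)
T_B = V + ((C−V)·d_B)·d_B = V + 2.3796·d_B = (5.6417,8.2340)
sweep = 180° − θ = 23.0745°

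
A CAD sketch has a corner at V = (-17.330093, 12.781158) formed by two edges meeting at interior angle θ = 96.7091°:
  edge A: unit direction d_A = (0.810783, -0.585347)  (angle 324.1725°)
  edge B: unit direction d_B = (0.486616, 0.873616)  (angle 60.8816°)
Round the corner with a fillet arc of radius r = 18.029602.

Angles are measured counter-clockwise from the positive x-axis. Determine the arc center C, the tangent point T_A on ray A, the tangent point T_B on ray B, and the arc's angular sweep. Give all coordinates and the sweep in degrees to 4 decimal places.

bisector direction at 12.5271° = (0.976194,0.216901)
center distance |VC| = r/sin(θ/2) = 18.029602/sin(48.3546°) = 24.127254
C = V + |VC|·bis = (6.2228,18.0144)
T_A = V + ((C−V)·d_A)·d_A = V + 16.0330·d_A = (-4.3308,3.3963)
T_B = V + ((C−V)·d_B)·d_B = V + 16.0330·d_B = (-9.5282,26.7879)
sweep = 180° − θ = 83.2909°

center=(6.2228,18.0144) T_A=(-4.3308,3.3963) T_B=(-9.5282,26.7879) sweep=83.2909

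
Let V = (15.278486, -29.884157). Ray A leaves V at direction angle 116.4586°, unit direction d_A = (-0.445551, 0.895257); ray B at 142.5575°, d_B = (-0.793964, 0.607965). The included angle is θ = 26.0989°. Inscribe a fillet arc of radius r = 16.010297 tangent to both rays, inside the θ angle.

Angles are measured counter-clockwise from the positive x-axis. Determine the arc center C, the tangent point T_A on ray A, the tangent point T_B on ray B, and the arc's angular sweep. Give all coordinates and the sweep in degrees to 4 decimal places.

bisector direction at 129.5080° = (-0.636187,0.771535)
center distance |VC| = r/sin(θ/2) = 16.010297/sin(13.0495°) = 70.907308
C = V + |VC|·bis = (-29.8318,24.8233)
T_A = V + ((C−V)·d_A)·d_A = V + 69.0762·d_A = (-15.4985,31.9567)
T_B = V + ((C−V)·d_B)·d_B = V + 69.0762·d_B = (-39.5655,12.1117)
sweep = 180° − θ = 153.9011°

center=(-29.8318,24.8233) T_A=(-15.4985,31.9567) T_B=(-39.5655,12.1117) sweep=153.9011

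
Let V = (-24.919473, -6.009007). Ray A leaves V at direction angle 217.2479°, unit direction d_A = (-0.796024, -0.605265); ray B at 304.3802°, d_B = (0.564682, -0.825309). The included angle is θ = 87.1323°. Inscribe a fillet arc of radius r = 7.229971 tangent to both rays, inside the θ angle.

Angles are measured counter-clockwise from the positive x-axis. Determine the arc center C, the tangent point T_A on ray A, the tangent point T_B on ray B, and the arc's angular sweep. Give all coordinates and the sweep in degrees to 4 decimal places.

bisector direction at 260.8141° = (-0.159639,-0.987175)
center distance |VC| = r/sin(θ/2) = 7.229971/sin(43.5662°) = 10.490510
C = V + |VC|·bis = (-26.5942,-16.3650)
T_A = V + ((C−V)·d_A)·d_A = V + 7.6012·d_A = (-30.9702,-10.6097)
T_B = V + ((C−V)·d_B)·d_B = V + 7.6012·d_B = (-20.6272,-12.2823)
sweep = 180° − θ = 92.8677°

center=(-26.5942,-16.3650) T_A=(-30.9702,-10.6097) T_B=(-20.6272,-12.2823) sweep=92.8677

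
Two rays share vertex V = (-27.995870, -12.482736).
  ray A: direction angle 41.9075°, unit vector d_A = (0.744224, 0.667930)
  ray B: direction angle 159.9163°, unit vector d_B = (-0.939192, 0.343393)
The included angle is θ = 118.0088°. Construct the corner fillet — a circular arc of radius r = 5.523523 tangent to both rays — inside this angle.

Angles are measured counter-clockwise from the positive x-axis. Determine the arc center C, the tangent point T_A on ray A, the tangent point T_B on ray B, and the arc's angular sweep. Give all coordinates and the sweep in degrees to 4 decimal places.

bisector direction at 100.9119° = (-0.189299,0.981919)
center distance |VC| = r/sin(θ/2) = 5.523523/sin(59.0044°) = 6.443629
C = V + |VC|·bis = (-29.2156,-6.1556)
T_A = V + ((C−V)·d_A)·d_A = V + 3.3183·d_A = (-25.5263,-10.2664)
T_B = V + ((C−V)·d_B)·d_B = V + 3.3183·d_B = (-31.1124,-11.3433)
sweep = 180° − θ = 61.9912°

center=(-29.2156,-6.1556) T_A=(-25.5263,-10.2664) T_B=(-31.1124,-11.3433) sweep=61.9912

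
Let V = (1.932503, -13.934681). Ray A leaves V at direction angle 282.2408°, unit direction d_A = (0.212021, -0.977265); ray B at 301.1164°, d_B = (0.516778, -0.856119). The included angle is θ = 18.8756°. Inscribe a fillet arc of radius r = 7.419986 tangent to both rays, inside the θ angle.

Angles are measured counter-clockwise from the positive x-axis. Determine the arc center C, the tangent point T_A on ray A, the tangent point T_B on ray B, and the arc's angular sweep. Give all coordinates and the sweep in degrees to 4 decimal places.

center=(18.6479,-55.9844) T_A=(11.3966,-57.5576) T_B=(25.0003,-52.1499) sweep=161.1244

bisector direction at 291.6786° = (0.369400,-0.929271)
center distance |VC| = r/sin(θ/2) = 7.419986/sin(9.4378°) = 45.250218
C = V + |VC|·bis = (18.6479,-55.9844)
T_A = V + ((C−V)·d_A)·d_A = V + 44.6377·d_A = (11.3966,-57.5576)
T_B = V + ((C−V)·d_B)·d_B = V + 44.6377·d_B = (25.0003,-52.1499)
sweep = 180° − θ = 161.1244°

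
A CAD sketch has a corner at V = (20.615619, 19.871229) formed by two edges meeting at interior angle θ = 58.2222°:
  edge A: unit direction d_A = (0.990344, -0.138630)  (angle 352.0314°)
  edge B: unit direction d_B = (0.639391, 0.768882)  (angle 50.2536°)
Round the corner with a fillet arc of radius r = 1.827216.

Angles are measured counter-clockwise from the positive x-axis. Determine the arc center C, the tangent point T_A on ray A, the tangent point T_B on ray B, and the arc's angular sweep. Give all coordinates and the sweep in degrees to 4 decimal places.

bisector direction at 21.1425° = (0.932686,0.360689)
center distance |VC| = r/sin(θ/2) = 1.827216/sin(29.1111°) = 3.755804
C = V + |VC|·bis = (24.1186,21.2259)
T_A = V + ((C−V)·d_A)·d_A = V + 3.2814·d_A = (23.8653,19.4163)
T_B = V + ((C−V)·d_B)·d_B = V + 3.2814·d_B = (22.7137,22.3942)
sweep = 180° − θ = 121.7778°

center=(24.1186,21.2259) T_A=(23.8653,19.4163) T_B=(22.7137,22.3942) sweep=121.7778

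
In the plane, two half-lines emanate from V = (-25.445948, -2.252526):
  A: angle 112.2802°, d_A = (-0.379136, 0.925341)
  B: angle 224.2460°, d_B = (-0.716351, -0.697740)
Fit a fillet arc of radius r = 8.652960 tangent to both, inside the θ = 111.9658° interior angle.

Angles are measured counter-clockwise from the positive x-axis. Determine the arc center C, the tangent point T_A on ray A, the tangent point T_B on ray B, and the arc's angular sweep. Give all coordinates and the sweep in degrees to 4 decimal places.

bisector direction at 168.2631° = (-0.979092,0.203418)
center distance |VC| = r/sin(θ/2) = 8.652960/sin(55.9829°) = 10.439458
C = V + |VC|·bis = (-35.6671,-0.1290)
T_A = V + ((C−V)·d_A)·d_A = V + 5.8403·d_A = (-27.6602,3.1517)
T_B = V + ((C−V)·d_B)·d_B = V + 5.8403·d_B = (-29.6296,-6.3275)
sweep = 180° − θ = 68.0342°

center=(-35.6671,-0.1290) T_A=(-27.6602,3.1517) T_B=(-29.6296,-6.3275) sweep=68.0342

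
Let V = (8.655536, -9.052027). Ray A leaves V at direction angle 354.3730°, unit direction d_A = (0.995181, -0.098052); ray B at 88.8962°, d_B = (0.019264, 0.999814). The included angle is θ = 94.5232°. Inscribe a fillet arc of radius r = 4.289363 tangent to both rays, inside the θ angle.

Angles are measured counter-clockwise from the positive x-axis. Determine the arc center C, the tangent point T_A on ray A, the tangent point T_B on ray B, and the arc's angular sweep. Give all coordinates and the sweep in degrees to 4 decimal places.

center=(13.0205,-5.1720) T_A=(12.5999,-9.4406) T_B=(8.7319,-5.0893) sweep=85.4768

bisector direction at 41.6346° = (0.747397,0.664378)
center distance |VC| = r/sin(θ/2) = 4.289363/sin(47.2616°) = 5.840159
C = V + |VC|·bis = (13.0205,-5.1720)
T_A = V + ((C−V)·d_A)·d_A = V + 3.9634·d_A = (12.5999,-9.4406)
T_B = V + ((C−V)·d_B)·d_B = V + 3.9634·d_B = (8.7319,-5.0893)
sweep = 180° − θ = 85.4768°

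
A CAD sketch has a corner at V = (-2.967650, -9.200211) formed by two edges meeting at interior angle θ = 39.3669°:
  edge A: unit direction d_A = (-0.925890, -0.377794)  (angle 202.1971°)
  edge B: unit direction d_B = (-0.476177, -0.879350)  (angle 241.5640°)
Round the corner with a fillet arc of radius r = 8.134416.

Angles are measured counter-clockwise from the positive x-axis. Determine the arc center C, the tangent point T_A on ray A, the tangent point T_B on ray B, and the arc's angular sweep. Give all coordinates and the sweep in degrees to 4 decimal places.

bisector direction at 221.8805° = (-0.744538,-0.667580)
center distance |VC| = r/sin(θ/2) = 8.134416/sin(19.6835°) = 24.150396
C = V + |VC|·bis = (-20.9485,-25.3225)
T_A = V + ((C−V)·d_A)·d_A = V + 22.7392·d_A = (-24.0217,-17.7910)
T_B = V + ((C−V)·d_B)·d_B = V + 22.7392·d_B = (-13.7955,-29.1959)
sweep = 180° − θ = 140.6331°

center=(-20.9485,-25.3225) T_A=(-24.0217,-17.7910) T_B=(-13.7955,-29.1959) sweep=140.6331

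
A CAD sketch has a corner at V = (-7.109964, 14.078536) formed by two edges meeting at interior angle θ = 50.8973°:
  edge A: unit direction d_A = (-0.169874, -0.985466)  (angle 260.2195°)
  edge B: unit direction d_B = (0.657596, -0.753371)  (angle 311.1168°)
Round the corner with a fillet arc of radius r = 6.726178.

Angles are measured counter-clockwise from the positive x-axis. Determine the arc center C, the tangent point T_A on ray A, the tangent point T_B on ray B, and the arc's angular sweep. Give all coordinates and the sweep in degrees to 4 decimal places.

bisector direction at 285.6682° = (0.270065,-0.962842)
center distance |VC| = r/sin(θ/2) = 6.726178/sin(25.4487°) = 15.653122
C = V + |VC|·bis = (-2.8826,-0.9929)
T_A = V + ((C−V)·d_A)·d_A = V + 14.1343·d_A = (-9.5110,0.1497)
T_B = V + ((C−V)·d_B)·d_B = V + 14.1343·d_B = (2.1847,3.4302)
sweep = 180° − θ = 129.1027°

center=(-2.8826,-0.9929) T_A=(-9.5110,0.1497) T_B=(2.1847,3.4302) sweep=129.1027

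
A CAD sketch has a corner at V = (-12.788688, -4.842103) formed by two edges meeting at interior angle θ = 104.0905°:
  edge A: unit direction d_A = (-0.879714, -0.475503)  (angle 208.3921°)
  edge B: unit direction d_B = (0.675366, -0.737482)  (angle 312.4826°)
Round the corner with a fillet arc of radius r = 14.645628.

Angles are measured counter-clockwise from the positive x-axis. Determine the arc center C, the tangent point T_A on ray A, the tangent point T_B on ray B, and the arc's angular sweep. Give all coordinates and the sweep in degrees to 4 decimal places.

center=(-15.8743,-23.1581) T_A=(-22.8384,-10.2742) T_B=(-5.0734,-13.2670) sweep=75.9095

bisector direction at 260.4373° = (-0.166126,-0.986105)
center distance |VC| = r/sin(θ/2) = 14.645628/sin(52.0453°) = 18.574114
C = V + |VC|·bis = (-15.8743,-23.1581)
T_A = V + ((C−V)·d_A)·d_A = V + 11.4238·d_A = (-22.8384,-10.2742)
T_B = V + ((C−V)·d_B)·d_B = V + 11.4238·d_B = (-5.0734,-13.2670)
sweep = 180° − θ = 75.9095°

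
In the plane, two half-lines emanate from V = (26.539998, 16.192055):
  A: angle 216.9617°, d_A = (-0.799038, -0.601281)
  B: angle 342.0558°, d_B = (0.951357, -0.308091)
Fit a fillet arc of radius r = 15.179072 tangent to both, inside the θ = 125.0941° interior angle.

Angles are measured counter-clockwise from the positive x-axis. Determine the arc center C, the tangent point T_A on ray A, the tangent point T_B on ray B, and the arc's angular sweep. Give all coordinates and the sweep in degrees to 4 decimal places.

bisector direction at 279.5088° = (0.165198,-0.986260)
center distance |VC| = r/sin(θ/2) = 15.179072/sin(62.5470°) = 17.105305
C = V + |VC|·bis = (29.3658,-0.6782)
T_A = V + ((C−V)·d_A)·d_A = V + 7.8859·d_A = (20.2389,11.4504)
T_B = V + ((C−V)·d_B)·d_B = V + 7.8859·d_B = (34.0423,13.7625)
sweep = 180° − θ = 54.9059°

center=(29.3658,-0.6782) T_A=(20.2389,11.4504) T_B=(34.0423,13.7625) sweep=54.9059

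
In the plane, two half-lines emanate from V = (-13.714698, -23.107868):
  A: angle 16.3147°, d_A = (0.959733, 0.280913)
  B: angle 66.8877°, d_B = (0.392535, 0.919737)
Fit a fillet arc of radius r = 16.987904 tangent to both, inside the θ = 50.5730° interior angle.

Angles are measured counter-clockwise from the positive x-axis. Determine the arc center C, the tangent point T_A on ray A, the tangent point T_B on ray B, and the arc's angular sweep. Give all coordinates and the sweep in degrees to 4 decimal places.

bisector direction at 41.6012° = (0.747784,0.663942)
center distance |VC| = r/sin(θ/2) = 16.987904/sin(25.2865°) = 39.770829
C = V + |VC|·bis = (16.0253,3.2977)
T_A = V + ((C−V)·d_A)·d_A = V + 35.9601·d_A = (20.7974,-13.0062)
T_B = V + ((C−V)·d_B)·d_B = V + 35.9601·d_B = (0.4009,9.9660)
sweep = 180° − θ = 129.4270°

center=(16.0253,3.2977) T_A=(20.7974,-13.0062) T_B=(0.4009,9.9660) sweep=129.4270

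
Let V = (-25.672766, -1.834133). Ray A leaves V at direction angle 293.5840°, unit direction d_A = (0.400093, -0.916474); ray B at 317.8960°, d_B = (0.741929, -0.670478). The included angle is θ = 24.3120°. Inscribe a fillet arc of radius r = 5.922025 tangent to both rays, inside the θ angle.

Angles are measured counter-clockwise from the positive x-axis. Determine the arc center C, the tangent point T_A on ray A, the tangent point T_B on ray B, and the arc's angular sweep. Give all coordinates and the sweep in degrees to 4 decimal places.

center=(-9.2458,-24.6611) T_A=(-14.6731,-27.0304) T_B=(-5.2752,-20.2674) sweep=155.6880

bisector direction at 305.7400° = (0.584108,-0.811676)
center distance |VC| = r/sin(θ/2) = 5.922025/sin(12.1560°) = 28.123231
C = V + |VC|·bis = (-9.2458,-24.6611)
T_A = V + ((C−V)·d_A)·d_A = V + 27.4926·d_A = (-14.6731,-27.0304)
T_B = V + ((C−V)·d_B)·d_B = V + 27.4926·d_B = (-5.2752,-20.2674)
sweep = 180° − θ = 155.6880°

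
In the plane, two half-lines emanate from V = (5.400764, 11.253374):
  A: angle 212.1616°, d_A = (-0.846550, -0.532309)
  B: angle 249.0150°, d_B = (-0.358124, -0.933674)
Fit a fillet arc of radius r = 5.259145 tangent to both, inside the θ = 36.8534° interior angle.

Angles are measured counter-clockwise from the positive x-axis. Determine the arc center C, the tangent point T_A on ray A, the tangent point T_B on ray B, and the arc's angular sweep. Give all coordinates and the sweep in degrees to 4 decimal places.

center=(-5.1625,-1.6013) T_A=(-7.9620,2.8509) T_B=(-0.2522,-3.4847) sweep=143.1466

bisector direction at 230.5883° = (-0.634888,-0.772604)
center distance |VC| = r/sin(θ/2) = 5.259145/sin(18.4267°) = 16.638063
C = V + |VC|·bis = (-5.1625,-1.6013)
T_A = V + ((C−V)·d_A)·d_A = V + 15.7850·d_A = (-7.9620,2.8509)
T_B = V + ((C−V)·d_B)·d_B = V + 15.7850·d_B = (-0.2522,-3.4847)
sweep = 180° − θ = 143.1466°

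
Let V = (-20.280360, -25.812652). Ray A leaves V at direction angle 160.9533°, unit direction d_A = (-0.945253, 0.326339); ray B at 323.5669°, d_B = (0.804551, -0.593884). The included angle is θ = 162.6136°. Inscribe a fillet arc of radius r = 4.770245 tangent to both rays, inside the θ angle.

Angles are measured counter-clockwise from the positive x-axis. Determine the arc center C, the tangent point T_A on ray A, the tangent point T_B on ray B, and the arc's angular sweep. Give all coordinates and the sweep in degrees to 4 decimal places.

center=(-22.5265,-30.0837) T_A=(-20.9698,-25.5746) T_B=(-19.6935,-26.2458) sweep=17.3864

bisector direction at 242.2601° = (-0.465459,-0.885070)
center distance |VC| = r/sin(θ/2) = 4.770245/sin(81.3068°) = 4.825683
C = V + |VC|·bis = (-22.5265,-30.0837)
T_A = V + ((C−V)·d_A)·d_A = V + 0.7294·d_A = (-20.9698,-25.5746)
T_B = V + ((C−V)·d_B)·d_B = V + 0.7294·d_B = (-19.6935,-26.2458)
sweep = 180° − θ = 17.3864°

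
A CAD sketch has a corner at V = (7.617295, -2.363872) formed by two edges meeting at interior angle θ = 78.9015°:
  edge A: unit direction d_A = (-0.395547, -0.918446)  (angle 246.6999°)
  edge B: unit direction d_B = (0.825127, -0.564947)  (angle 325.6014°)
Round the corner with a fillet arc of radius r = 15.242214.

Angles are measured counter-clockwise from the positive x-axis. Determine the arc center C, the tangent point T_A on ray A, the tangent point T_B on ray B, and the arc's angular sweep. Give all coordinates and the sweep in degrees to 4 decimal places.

bisector direction at 286.1507° = (0.278164,-0.960534)
center distance |VC| = r/sin(θ/2) = 15.242214/sin(39.4507°) = 23.987820
C = V + |VC|·bis = (14.2898,-25.4050)
T_A = V + ((C−V)·d_A)·d_A = V + 18.5227·d_A = (0.2907,-19.3760)
T_B = V + ((C−V)·d_B)·d_B = V + 18.5227·d_B = (22.9009,-12.8282)
sweep = 180° − θ = 101.0985°

center=(14.2898,-25.4050) T_A=(0.2907,-19.3760) T_B=(22.9009,-12.8282) sweep=101.0985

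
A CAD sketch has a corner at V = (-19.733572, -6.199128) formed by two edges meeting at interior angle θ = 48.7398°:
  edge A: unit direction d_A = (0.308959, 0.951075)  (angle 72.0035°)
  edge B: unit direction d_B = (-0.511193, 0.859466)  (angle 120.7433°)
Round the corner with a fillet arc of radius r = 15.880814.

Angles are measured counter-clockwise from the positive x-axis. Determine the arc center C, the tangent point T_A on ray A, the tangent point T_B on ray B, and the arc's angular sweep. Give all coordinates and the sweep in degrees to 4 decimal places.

center=(-24.0059,32.0502) T_A=(-8.9021,27.1437) T_B=(-37.6550,23.9320) sweep=131.2602

bisector direction at 96.3734° = (-0.111008,0.993820)
center distance |VC| = r/sin(θ/2) = 15.880814/sin(24.3699°) = 38.487192
C = V + |VC|·bis = (-24.0059,32.0502)
T_A = V + ((C−V)·d_A)·d_A = V + 35.0580·d_A = (-8.9021,27.1437)
T_B = V + ((C−V)·d_B)·d_B = V + 35.0580·d_B = (-37.6550,23.9320)
sweep = 180° − θ = 131.2602°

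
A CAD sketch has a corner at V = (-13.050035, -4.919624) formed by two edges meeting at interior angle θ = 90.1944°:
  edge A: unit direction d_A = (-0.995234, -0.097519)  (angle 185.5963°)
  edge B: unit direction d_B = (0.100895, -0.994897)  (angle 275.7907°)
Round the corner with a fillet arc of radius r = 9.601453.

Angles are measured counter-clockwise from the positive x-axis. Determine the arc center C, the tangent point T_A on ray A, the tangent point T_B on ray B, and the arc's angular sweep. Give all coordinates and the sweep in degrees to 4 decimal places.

center=(-21.6370,-15.4085) T_A=(-22.5734,-5.8528) T_B=(-12.0846,-14.4397) sweep=89.8056

bisector direction at 230.6935° = (-0.633469,-0.773768)
center distance |VC| = r/sin(θ/2) = 9.601453/sin(45.0972°) = 13.555528
C = V + |VC|·bis = (-21.6370,-15.4085)
T_A = V + ((C−V)·d_A)·d_A = V + 9.5689·d_A = (-22.5734,-5.8528)
T_B = V + ((C−V)·d_B)·d_B = V + 9.5689·d_B = (-12.0846,-14.4397)
sweep = 180° − θ = 89.8056°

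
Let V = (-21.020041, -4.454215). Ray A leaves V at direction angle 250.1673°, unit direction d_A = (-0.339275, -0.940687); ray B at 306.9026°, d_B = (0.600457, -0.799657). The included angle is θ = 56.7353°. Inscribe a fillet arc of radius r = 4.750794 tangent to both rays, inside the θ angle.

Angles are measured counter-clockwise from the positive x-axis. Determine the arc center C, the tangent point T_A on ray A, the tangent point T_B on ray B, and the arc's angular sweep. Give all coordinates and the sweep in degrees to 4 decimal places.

bisector direction at 278.5349° = (0.148413,-0.988926)
center distance |VC| = r/sin(θ/2) = 4.750794/sin(28.3677°) = 9.998988
C = V + |VC|·bis = (-19.5361,-14.3425)
T_A = V + ((C−V)·d_A)·d_A = V + 8.7983·d_A = (-24.0051,-12.7306)
T_B = V + ((C−V)·d_B)·d_B = V + 8.7983·d_B = (-15.7371,-11.4898)
sweep = 180° − θ = 123.2647°

center=(-19.5361,-14.3425) T_A=(-24.0051,-12.7306) T_B=(-15.7371,-11.4898) sweep=123.2647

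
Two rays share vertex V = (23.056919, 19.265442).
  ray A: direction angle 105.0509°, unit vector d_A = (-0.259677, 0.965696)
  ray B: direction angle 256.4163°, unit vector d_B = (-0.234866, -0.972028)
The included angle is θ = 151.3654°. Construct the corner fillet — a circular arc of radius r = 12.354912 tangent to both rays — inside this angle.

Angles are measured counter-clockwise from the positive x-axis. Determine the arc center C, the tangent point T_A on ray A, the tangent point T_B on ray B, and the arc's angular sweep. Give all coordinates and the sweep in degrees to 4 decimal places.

bisector direction at 180.7336° = (-0.999918,-0.012803)
center distance |VC| = r/sin(θ/2) = 12.354912/sin(75.6827°) = 12.750942
C = V + |VC|·bis = (10.3070,19.1022)
T_A = V + ((C−V)·d_A)·d_A = V + 3.1532·d_A = (22.2381,22.3105)
T_B = V + ((C−V)·d_B)·d_B = V + 3.1532·d_B = (22.3163,16.2004)
sweep = 180° − θ = 28.6346°

center=(10.3070,19.1022) T_A=(22.2381,22.3105) T_B=(22.3163,16.2004) sweep=28.6346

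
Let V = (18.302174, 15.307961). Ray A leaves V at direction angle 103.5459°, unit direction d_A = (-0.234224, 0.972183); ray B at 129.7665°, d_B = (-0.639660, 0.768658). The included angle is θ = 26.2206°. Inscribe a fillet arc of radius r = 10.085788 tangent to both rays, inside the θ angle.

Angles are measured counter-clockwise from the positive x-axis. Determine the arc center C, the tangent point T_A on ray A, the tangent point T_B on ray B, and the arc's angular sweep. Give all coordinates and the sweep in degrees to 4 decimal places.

bisector direction at 116.6562° = (-0.448636,0.893715)
center distance |VC| = r/sin(θ/2) = 10.085788/sin(13.1103°) = 44.464790
C = V + |VC|·bis = (-1.6463,55.0468)
T_A = V + ((C−V)·d_A)·d_A = V + 43.3058·d_A = (8.1589,57.4091)
T_B = V + ((C−V)·d_B)·d_B = V + 43.3058·d_B = (-9.3988,48.5953)
sweep = 180° − θ = 153.7794°

center=(-1.6463,55.0468) T_A=(8.1589,57.4091) T_B=(-9.3988,48.5953) sweep=153.7794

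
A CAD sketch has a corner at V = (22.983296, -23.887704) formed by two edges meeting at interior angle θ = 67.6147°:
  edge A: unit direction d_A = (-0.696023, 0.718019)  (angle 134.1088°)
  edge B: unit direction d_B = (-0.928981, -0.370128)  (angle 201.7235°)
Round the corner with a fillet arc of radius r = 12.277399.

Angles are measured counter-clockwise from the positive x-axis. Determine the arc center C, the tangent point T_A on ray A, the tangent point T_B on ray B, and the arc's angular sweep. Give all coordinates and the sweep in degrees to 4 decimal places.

bisector direction at 167.9162° = (-0.977842,0.209343)
center distance |VC| = r/sin(θ/2) = 12.277399/sin(33.8073°) = 22.065691
C = V + |VC|·bis = (1.4065,-19.2684)
T_A = V + ((C−V)·d_A)·d_A = V + 18.3347·d_A = (10.2219,-10.7231)
T_B = V + ((C−V)·d_B)·d_B = V + 18.3347·d_B = (5.9507,-30.6739)
sweep = 180° − θ = 112.3853°

center=(1.4065,-19.2684) T_A=(10.2219,-10.7231) T_B=(5.9507,-30.6739) sweep=112.3853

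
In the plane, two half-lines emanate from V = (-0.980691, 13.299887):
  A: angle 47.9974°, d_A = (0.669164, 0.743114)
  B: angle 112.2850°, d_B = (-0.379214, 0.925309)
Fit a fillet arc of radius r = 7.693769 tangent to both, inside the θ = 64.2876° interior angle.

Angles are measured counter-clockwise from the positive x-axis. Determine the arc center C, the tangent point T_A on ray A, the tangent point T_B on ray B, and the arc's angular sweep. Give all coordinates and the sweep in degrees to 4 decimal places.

center=(1.4953,27.5471) T_A=(7.2126,22.3987) T_B=(-5.6238,24.6295) sweep=115.7124

bisector direction at 80.1412° = (0.171221,0.985233)
center distance |VC| = r/sin(θ/2) = 7.693769/sin(32.1438°) = 14.460721
C = V + |VC|·bis = (1.4953,27.5471)
T_A = V + ((C−V)·d_A)·d_A = V + 12.2441·d_A = (7.2126,22.3987)
T_B = V + ((C−V)·d_B)·d_B = V + 12.2441·d_B = (-5.6238,24.6295)
sweep = 180° − θ = 115.7124°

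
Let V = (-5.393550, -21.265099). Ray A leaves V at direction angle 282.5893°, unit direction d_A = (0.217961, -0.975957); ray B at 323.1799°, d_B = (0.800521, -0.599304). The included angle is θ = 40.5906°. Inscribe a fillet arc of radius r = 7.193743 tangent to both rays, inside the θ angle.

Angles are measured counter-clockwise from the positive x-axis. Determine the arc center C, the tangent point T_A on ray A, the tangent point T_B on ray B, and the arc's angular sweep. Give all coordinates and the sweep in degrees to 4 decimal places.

center=(5.8670,-38.6816) T_A=(-1.1537,-40.2495) T_B=(10.1783,-32.9228) sweep=139.4094

bisector direction at 302.8846° = (0.542949,-0.839766)
center distance |VC| = r/sin(θ/2) = 7.193743/sin(20.2953°) = 20.739692
C = V + |VC|·bis = (5.8670,-38.6816)
T_A = V + ((C−V)·d_A)·d_A = V + 19.4521·d_A = (-1.1537,-40.2495)
T_B = V + ((C−V)·d_B)·d_B = V + 19.4521·d_B = (10.1783,-32.9228)
sweep = 180° − θ = 139.4094°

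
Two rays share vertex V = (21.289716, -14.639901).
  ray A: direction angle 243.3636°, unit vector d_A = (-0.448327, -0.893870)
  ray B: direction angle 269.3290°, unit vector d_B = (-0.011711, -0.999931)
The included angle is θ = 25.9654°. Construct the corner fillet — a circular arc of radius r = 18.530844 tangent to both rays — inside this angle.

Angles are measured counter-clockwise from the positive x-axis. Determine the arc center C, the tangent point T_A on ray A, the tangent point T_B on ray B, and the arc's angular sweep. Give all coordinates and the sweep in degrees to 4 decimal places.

bisector direction at 256.3463° = (-0.236053,-0.971740)
center distance |VC| = r/sin(θ/2) = 18.530844/sin(12.9827°) = 82.485109
C = V + |VC|·bis = (1.8189,-94.7940)
T_A = V + ((C−V)·d_A)·d_A = V + 80.3766·d_A = (-14.7453,-86.4861)
T_B = V + ((C−V)·d_B)·d_B = V + 80.3766·d_B = (20.3484,-95.0110)
sweep = 180° − θ = 154.0346°

center=(1.8189,-94.7940) T_A=(-14.7453,-86.4861) T_B=(20.3484,-95.0110) sweep=154.0346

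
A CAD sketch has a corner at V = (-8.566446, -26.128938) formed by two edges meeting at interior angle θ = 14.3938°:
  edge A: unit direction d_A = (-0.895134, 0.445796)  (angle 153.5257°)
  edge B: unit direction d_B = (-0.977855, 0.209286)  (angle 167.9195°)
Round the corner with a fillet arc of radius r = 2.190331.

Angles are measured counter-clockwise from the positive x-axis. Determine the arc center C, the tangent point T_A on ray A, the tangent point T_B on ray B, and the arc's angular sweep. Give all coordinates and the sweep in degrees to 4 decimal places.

center=(-25.0697,-20.3569) T_A=(-24.0933,-18.3962) T_B=(-25.5281,-22.4987) sweep=165.6062

bisector direction at 160.7226° = (-0.943931,0.330142)
center distance |VC| = r/sin(θ/2) = 2.190331/sin(7.1969°) = 17.483547
C = V + |VC|·bis = (-25.0697,-20.3569)
T_A = V + ((C−V)·d_A)·d_A = V + 17.3458·d_A = (-24.0933,-18.3962)
T_B = V + ((C−V)·d_B)·d_B = V + 17.3458·d_B = (-25.5281,-22.4987)
sweep = 180° − θ = 165.6062°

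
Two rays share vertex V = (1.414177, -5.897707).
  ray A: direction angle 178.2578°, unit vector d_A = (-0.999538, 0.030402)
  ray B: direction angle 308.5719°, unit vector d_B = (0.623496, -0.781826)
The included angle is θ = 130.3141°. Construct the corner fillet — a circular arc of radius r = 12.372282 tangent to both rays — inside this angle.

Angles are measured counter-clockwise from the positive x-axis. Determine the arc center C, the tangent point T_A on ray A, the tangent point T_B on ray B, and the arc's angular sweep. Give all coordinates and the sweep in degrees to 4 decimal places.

center=(-4.6874,-18.0901) T_A=(-4.3112,-5.7236) T_B=(4.9856,-10.3761) sweep=49.6859

bisector direction at 243.4149° = (-0.447527,-0.894270)
center distance |VC| = r/sin(θ/2) = 12.372282/sin(65.1570°) = 13.633928
C = V + |VC|·bis = (-4.6874,-18.0901)
T_A = V + ((C−V)·d_A)·d_A = V + 5.7281·d_A = (-4.3112,-5.7236)
T_B = V + ((C−V)·d_B)·d_B = V + 5.7281·d_B = (4.9856,-10.3761)
sweep = 180° − θ = 49.6859°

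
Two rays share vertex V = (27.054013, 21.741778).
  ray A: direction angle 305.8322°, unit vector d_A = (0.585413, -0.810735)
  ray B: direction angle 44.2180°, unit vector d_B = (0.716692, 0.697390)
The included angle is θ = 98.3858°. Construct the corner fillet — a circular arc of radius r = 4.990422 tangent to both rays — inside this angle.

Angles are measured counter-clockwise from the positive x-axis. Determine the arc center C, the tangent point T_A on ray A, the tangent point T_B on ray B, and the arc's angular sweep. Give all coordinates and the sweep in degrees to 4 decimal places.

center=(33.6223,21.1700) T_A=(29.5764,18.2486) T_B=(30.1420,24.7466) sweep=81.6142

bisector direction at 355.0251° = (0.996233,-0.086719)
center distance |VC| = r/sin(θ/2) = 4.990422/sin(49.1929°) = 6.593116
C = V + |VC|·bis = (33.6223,21.1700)
T_A = V + ((C−V)·d_A)·d_A = V + 4.3087·d_A = (29.5764,18.2486)
T_B = V + ((C−V)·d_B)·d_B = V + 4.3087·d_B = (30.1420,24.7466)
sweep = 180° − θ = 81.6142°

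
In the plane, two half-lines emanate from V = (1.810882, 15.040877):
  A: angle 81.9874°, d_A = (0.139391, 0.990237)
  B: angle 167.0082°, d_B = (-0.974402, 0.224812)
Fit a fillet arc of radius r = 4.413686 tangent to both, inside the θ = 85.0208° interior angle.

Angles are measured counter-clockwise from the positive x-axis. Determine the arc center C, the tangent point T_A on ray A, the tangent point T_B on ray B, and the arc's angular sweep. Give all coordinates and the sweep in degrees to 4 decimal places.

bisector direction at 124.4978° = (-0.566375,0.824148)
center distance |VC| = r/sin(θ/2) = 4.413686/sin(42.5104°) = 6.531788
C = V + |VC|·bis = (-1.8886,20.4240)
T_A = V + ((C−V)·d_A)·d_A = V + 4.8149·d_A = (2.4820,19.8088)
T_B = V + ((C−V)·d_B)·d_B = V + 4.8149·d_B = (-2.8808,16.1233)
sweep = 180° − θ = 94.9792°

center=(-1.8886,20.4240) T_A=(2.4820,19.8088) T_B=(-2.8808,16.1233) sweep=94.9792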